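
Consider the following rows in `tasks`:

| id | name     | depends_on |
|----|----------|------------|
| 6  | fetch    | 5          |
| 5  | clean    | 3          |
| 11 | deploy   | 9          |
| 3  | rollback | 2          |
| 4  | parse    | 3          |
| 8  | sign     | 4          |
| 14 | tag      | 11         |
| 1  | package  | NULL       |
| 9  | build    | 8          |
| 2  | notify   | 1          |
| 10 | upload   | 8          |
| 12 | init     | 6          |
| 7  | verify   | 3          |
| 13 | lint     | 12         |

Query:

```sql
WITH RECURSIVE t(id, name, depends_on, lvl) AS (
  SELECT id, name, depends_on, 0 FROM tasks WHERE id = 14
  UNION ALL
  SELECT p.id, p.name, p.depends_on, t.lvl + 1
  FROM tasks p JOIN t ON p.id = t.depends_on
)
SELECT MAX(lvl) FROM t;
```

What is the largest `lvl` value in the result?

Base: id=14 (tag), depends_on=11, lvl 0.
Iteration 1: join on id=11 -> deploy (id 11, depends_on=9, lvl 1).
Iteration 2: join on id=9 -> build (id 9, depends_on=8, lvl 2).
Iteration 3: join on id=8 -> sign (id 8, depends_on=4, lvl 3).
Iteration 4: join on id=4 -> parse (id 4, depends_on=3, lvl 4).
Iteration 5: join on id=3 -> rollback (id 3, depends_on=2, lvl 5).
Iteration 6: join on id=2 -> notify (id 2, depends_on=1, lvl 6).
Iteration 7: join on id=1 -> package (id 1, depends_on=NULL, lvl 7).
Iteration 8: depends_on is NULL; no match; recursion stops.
lvl values: 0, 1, 2, 3, 4, 5, 6, 7; the maximum is 7.

7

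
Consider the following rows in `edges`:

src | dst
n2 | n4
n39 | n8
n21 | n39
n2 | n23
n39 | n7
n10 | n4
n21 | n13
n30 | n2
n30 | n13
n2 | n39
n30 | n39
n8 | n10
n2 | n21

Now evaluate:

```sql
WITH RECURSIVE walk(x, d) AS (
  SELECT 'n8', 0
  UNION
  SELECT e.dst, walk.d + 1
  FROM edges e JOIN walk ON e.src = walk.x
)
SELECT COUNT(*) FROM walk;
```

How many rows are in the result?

Base: (n8, d=0).
Iteration 1: edges from {n8} -> (n10, d=1).
Iteration 2: edges from {n10} -> (n4, d=2).
Iteration 3: no outgoing edges from {n4}; recursion stops.
Total rows emitted: 3.

3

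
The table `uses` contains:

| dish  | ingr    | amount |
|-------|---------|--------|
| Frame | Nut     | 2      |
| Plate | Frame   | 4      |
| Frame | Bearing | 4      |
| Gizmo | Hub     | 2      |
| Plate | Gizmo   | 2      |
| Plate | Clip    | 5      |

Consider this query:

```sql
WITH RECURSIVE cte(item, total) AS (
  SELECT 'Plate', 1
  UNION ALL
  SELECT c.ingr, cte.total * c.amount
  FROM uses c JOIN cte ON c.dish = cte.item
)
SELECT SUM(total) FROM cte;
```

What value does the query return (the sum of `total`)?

Base: (Plate, total=1).
Iteration 1: components of {Plate} -> Clip = 1*5 = 5, Frame = 1*4 = 4, Gizmo = 1*2 = 2.
Iteration 2: components of {Clip,Frame,Gizmo} -> Bearing = 4*4 = 16, Hub = 2*2 = 4, Nut = 4*2 = 8.
Iteration 3: no further components; recursion stops.
SUM(total) = 1 + 4 + 2 + 5 + 16 + 8 + 4 = 40.

40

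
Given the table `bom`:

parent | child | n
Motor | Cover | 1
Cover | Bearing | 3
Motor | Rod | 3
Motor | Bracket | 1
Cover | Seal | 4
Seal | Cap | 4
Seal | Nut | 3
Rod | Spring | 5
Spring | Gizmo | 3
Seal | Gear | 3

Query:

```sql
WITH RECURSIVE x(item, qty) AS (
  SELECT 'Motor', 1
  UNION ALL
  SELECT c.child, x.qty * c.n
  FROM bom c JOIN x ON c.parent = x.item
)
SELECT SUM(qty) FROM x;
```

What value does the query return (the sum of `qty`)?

113

Base: (Motor, qty=1).
Iteration 1: components of {Motor} -> Bracket = 1*1 = 1, Cover = 1*1 = 1, Rod = 1*3 = 3.
Iteration 2: components of {Bracket,Cover,Rod} -> Bearing = 1*3 = 3, Seal = 1*4 = 4, Spring = 3*5 = 15.
Iteration 3: components of {Bearing,Seal,Spring} -> Cap = 4*4 = 16, Gear = 4*3 = 12, Gizmo = 15*3 = 45, Nut = 4*3 = 12.
Iteration 4: no further components; recursion stops.
SUM(qty) = 1 + 1 + 3 + 1 + 3 + 4 + 15 + 16 + 12 + 12 + 45 = 113.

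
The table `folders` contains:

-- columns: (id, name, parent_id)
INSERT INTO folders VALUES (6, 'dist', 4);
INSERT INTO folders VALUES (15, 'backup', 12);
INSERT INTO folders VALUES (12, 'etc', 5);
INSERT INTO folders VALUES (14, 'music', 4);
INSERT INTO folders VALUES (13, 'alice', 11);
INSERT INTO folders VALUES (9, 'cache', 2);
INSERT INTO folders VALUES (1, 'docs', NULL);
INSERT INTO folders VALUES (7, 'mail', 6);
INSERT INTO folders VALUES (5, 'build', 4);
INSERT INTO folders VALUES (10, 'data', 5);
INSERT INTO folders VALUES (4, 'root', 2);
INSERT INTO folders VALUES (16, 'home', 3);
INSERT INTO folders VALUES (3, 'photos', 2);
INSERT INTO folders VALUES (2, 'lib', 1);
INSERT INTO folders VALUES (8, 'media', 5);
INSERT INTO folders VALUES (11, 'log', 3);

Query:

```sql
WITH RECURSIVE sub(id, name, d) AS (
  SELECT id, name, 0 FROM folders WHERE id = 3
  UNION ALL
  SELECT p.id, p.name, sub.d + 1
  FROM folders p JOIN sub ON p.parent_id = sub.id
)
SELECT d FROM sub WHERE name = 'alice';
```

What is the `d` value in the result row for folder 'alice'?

Base: id=3 (photos) at d 0.
Iteration 1: rows with parent_id in {3} -> log (id 11, d 1), home (id 16, d 1).
Iteration 2: rows with parent_id in {11,16} -> alice (id 13, d 2).
Iteration 3: no rows with parent_id in {13}; recursion stops.

2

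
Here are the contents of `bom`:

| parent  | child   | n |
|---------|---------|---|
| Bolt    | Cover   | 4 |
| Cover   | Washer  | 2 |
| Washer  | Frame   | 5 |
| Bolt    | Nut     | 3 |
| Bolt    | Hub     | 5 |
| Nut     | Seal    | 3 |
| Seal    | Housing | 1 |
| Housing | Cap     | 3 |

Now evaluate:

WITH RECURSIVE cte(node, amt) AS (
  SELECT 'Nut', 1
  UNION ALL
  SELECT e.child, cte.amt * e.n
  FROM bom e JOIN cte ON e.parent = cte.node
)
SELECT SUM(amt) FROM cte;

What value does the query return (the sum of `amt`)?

16

Base: (Nut, amt=1).
Iteration 1: components of {Nut} -> Seal = 1*3 = 3.
Iteration 2: components of {Seal} -> Housing = 3*1 = 3.
Iteration 3: components of {Housing} -> Cap = 3*3 = 9.
Iteration 4: no further components; recursion stops.
SUM(amt) = 1 + 3 + 3 + 9 = 16.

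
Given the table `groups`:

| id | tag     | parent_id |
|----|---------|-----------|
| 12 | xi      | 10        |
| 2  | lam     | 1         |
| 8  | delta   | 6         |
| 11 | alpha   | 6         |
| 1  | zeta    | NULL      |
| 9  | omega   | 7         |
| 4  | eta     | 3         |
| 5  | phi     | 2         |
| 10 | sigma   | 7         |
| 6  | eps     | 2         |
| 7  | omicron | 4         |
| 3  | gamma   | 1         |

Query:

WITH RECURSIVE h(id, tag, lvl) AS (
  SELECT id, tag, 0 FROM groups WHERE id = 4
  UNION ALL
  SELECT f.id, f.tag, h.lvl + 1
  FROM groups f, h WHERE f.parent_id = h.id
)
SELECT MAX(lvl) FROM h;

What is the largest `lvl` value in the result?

3

Base: id=4 (eta) at lvl 0.
Iteration 1: rows with parent_id in {4} -> omicron (id 7, lvl 1).
Iteration 2: rows with parent_id in {7} -> omega (id 9, lvl 2), sigma (id 10, lvl 2).
Iteration 3: rows with parent_id in {9,10} -> xi (id 12, lvl 3).
Iteration 4: no rows with parent_id in {12}; recursion stops.
lvl values: 0, 1, 2, 2, 3; the maximum is 3.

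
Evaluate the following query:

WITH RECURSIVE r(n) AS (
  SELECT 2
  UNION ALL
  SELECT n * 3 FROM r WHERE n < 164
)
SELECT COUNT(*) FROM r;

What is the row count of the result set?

Base: n=2.
Iteration 1: 2 < 164 holds -> n = 2 * 3 = 6.
Iteration 2: 6 < 164 holds -> n = 6 * 3 = 18.
Iteration 3: 18 < 164 holds -> n = 18 * 3 = 54.
Iteration 4: 54 < 164 holds -> n = 54 * 3 = 162.
Iteration 5: 162 < 164 holds -> n = 162 * 3 = 486.
Iteration 6: 486 < 164 fails; recursion stops.
Total rows emitted: 6.

6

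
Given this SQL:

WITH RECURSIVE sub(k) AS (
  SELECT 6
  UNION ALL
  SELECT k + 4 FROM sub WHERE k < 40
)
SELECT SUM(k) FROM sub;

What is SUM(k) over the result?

240

Base: k=6.
Iteration 1: 6 < 40 holds -> k = 6 + 4 = 10.
Iteration 2: 10 < 40 holds -> k = 10 + 4 = 14.
Iteration 3: 14 < 40 holds -> k = 14 + 4 = 18.
Iteration 4: 18 < 40 holds -> k = 18 + 4 = 22.
Iteration 5: 22 < 40 holds -> k = 22 + 4 = 26.
Iteration 6: 26 < 40 holds -> k = 26 + 4 = 30.
Iteration 7: 30 < 40 holds -> k = 30 + 4 = 34.
Iteration 8: 34 < 40 holds -> k = 34 + 4 = 38.
Iteration 9: 38 < 40 holds -> k = 38 + 4 = 42.
Iteration 10: 42 < 40 fails; recursion stops.
SUM(k) = 6 + 10 + 14 + 18 + 22 + 26 + 30 + 34 + 38 + 42 = 240.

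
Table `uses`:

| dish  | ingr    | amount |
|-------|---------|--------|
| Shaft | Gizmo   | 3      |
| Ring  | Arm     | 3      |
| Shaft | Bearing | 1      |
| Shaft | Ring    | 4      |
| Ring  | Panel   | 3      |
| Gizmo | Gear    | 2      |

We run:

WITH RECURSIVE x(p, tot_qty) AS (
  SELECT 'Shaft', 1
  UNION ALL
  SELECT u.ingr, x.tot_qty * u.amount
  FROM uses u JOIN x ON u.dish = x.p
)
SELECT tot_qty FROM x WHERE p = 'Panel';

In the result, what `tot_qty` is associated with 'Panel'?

Base: (Shaft, tot_qty=1).
Iteration 1: components of {Shaft} -> Bearing = 1*1 = 1, Gizmo = 1*3 = 3, Ring = 1*4 = 4.
Iteration 2: components of {Bearing,Gizmo,Ring} -> Arm = 4*3 = 12, Gear = 3*2 = 6, Panel = 4*3 = 12.
Iteration 3: no further components; recursion stops.

12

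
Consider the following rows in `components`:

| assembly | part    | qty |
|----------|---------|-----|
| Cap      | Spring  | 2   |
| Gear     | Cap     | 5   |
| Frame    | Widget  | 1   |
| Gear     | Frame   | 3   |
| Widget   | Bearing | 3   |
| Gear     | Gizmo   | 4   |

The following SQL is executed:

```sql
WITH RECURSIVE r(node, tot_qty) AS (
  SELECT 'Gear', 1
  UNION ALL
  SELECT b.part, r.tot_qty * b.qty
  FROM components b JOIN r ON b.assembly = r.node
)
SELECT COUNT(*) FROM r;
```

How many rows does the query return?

Base: (Gear, tot_qty=1).
Iteration 1: components of {Gear} -> Cap = 1*5 = 5, Frame = 1*3 = 3, Gizmo = 1*4 = 4.
Iteration 2: components of {Cap,Frame,Gizmo} -> Spring = 5*2 = 10, Widget = 3*1 = 3.
Iteration 3: components of {Spring,Widget} -> Bearing = 3*3 = 9.
Iteration 4: no further components; recursion stops.
Total rows emitted: 7.

7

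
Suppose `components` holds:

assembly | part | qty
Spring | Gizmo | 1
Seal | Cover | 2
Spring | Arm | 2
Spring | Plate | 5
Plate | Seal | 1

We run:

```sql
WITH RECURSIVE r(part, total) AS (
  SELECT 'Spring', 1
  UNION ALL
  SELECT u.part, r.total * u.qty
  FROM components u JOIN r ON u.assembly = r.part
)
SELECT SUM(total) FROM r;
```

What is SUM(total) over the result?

Base: (Spring, total=1).
Iteration 1: components of {Spring} -> Arm = 1*2 = 2, Gizmo = 1*1 = 1, Plate = 1*5 = 5.
Iteration 2: components of {Arm,Gizmo,Plate} -> Seal = 5*1 = 5.
Iteration 3: components of {Seal} -> Cover = 5*2 = 10.
Iteration 4: no further components; recursion stops.
SUM(total) = 1 + 5 + 2 + 1 + 5 + 10 = 24.

24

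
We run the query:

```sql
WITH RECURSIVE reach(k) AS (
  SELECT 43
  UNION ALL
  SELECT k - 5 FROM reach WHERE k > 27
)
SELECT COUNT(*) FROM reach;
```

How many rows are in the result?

Base: k=43.
Iteration 1: 43 > 27 holds -> k = 43 - 5 = 38.
Iteration 2: 38 > 27 holds -> k = 38 - 5 = 33.
Iteration 3: 33 > 27 holds -> k = 33 - 5 = 28.
Iteration 4: 28 > 27 holds -> k = 28 - 5 = 23.
Iteration 5: 23 > 27 fails; recursion stops.
Total rows emitted: 5.

5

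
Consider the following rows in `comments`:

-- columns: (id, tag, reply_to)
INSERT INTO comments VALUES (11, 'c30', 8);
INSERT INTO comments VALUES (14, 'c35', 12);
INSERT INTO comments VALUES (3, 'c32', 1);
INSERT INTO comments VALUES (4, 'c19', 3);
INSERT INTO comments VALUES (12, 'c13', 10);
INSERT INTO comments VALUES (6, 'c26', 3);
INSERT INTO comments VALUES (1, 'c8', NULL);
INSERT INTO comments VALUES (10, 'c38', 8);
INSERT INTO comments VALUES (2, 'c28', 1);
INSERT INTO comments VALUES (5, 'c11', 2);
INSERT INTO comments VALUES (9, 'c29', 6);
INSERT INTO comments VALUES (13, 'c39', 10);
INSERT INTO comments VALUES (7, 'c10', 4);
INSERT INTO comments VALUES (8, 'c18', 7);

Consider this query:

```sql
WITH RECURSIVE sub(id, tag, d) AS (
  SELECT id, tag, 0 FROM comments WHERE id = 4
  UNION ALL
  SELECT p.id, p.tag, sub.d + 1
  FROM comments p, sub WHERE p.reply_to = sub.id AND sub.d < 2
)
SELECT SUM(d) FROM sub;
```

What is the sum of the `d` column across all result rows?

3

Base: id=4 (c19) at d 0.
Iteration 1: rows with reply_to in {4} -> c10 (id 7, d 1).
Iteration 2: rows with reply_to in {7} -> c18 (id 8, d 2).
Iteration 3: d < 2 fails for all current rows; recursion stops.
SUM(d) = 0 + 1 + 2 = 3.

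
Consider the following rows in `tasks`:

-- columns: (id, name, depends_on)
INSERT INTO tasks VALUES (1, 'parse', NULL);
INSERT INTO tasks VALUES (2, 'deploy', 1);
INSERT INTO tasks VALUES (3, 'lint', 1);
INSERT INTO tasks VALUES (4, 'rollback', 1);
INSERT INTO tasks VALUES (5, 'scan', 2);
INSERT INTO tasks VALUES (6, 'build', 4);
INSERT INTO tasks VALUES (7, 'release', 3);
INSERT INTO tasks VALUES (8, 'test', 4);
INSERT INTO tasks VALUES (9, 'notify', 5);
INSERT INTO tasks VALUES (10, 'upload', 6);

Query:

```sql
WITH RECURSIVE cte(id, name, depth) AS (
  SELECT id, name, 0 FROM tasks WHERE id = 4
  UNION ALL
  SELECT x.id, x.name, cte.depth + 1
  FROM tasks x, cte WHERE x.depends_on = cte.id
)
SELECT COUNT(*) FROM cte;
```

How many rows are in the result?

4

Base: id=4 (rollback) at depth 0.
Iteration 1: rows with depends_on in {4} -> build (id 6, depth 1), test (id 8, depth 1).
Iteration 2: rows with depends_on in {6,8} -> upload (id 10, depth 2).
Iteration 3: no rows with depends_on in {10}; recursion stops.
Total rows emitted: 4.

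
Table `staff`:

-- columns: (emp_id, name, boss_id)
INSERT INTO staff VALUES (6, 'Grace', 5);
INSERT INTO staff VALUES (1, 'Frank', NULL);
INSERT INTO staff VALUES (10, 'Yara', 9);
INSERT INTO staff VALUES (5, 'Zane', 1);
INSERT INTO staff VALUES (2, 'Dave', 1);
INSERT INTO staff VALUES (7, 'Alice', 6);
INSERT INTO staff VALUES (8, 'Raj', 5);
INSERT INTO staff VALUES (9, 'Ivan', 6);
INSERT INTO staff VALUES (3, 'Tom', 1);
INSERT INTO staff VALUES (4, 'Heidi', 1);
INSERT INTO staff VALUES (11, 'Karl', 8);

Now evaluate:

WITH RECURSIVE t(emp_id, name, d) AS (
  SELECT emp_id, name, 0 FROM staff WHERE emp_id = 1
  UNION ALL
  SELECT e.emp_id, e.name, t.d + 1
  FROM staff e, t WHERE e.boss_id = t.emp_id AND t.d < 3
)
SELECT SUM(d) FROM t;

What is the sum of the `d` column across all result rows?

Base: emp_id=1 (Frank) at d 0.
Iteration 1: rows with boss_id in {1} -> Dave (id 2, d 1), Tom (id 3, d 1), Heidi (id 4, d 1), Zane (id 5, d 1).
Iteration 2: rows with boss_id in {2,3,4,5} -> Grace (id 6, d 2), Raj (id 8, d 2).
Iteration 3: rows with boss_id in {6,8} -> Alice (id 7, d 3), Ivan (id 9, d 3), Karl (id 11, d 3).
Iteration 4: d < 3 fails for all current rows; recursion stops.
SUM(d) = 0 + 1 + 1 + 1 + 1 + 2 + 2 + 3 + 3 + 3 = 17.

17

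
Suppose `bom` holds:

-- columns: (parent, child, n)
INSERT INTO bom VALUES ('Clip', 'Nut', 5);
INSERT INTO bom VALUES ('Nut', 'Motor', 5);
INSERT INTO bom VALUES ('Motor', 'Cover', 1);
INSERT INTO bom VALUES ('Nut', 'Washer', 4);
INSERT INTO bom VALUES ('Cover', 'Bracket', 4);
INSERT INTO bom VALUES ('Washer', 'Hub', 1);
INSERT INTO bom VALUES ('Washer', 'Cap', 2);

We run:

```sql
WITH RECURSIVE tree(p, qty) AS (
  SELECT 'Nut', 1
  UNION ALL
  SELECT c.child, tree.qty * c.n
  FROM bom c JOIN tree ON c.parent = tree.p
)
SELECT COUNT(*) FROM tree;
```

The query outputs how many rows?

7

Base: (Nut, qty=1).
Iteration 1: components of {Nut} -> Motor = 1*5 = 5, Washer = 1*4 = 4.
Iteration 2: components of {Motor,Washer} -> Cap = 4*2 = 8, Cover = 5*1 = 5, Hub = 4*1 = 4.
Iteration 3: components of {Cap,Cover,Hub} -> Bracket = 5*4 = 20.
Iteration 4: no further components; recursion stops.
Total rows emitted: 7.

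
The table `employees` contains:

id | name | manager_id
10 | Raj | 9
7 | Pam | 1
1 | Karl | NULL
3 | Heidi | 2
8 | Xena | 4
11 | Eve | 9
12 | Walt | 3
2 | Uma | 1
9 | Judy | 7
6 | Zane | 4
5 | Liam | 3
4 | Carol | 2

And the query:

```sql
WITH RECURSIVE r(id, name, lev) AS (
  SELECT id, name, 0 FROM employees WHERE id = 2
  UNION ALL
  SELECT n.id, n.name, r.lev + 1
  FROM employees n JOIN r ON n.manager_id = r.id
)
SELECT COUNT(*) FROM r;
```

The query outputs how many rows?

Base: id=2 (Uma) at lev 0.
Iteration 1: rows with manager_id in {2} -> Heidi (id 3, lev 1), Carol (id 4, lev 1).
Iteration 2: rows with manager_id in {3,4} -> Liam (id 5, lev 2), Zane (id 6, lev 2), Xena (id 8, lev 2), Walt (id 12, lev 2).
Iteration 3: no rows with manager_id in {5,6,8,12}; recursion stops.
Total rows emitted: 7.

7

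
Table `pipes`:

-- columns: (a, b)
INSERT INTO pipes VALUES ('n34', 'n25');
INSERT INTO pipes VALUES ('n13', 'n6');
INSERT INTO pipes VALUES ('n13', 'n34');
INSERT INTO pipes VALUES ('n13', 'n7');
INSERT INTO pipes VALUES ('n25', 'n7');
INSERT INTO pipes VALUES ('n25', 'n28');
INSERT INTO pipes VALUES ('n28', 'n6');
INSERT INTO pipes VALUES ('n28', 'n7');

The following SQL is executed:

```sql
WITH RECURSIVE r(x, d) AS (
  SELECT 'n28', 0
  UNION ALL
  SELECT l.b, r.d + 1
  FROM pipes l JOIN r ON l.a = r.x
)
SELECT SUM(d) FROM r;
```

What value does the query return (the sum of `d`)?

2

Base: (n28, d=0).
Iteration 1: edges from {n28} -> (n6, d=1), (n7, d=1).
Iteration 2: no outgoing edges from {n6,n7}; recursion stops.
SUM(d) = 0 + 1 + 1 = 2.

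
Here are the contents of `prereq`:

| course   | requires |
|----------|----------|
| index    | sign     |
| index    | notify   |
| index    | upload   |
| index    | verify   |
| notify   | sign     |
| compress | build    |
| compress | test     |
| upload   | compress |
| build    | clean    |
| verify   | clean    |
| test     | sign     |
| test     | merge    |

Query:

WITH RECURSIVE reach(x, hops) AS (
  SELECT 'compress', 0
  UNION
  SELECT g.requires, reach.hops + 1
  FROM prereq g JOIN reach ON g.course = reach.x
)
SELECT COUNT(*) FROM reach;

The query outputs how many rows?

6

Base: (compress, hops=0).
Iteration 1: edges from {compress} -> (build, hops=1), (test, hops=1).
Iteration 2: edges from {build,test} -> (clean, hops=2), (merge, hops=2), (sign, hops=2).
Iteration 3: no outgoing edges from {clean,merge,sign}; recursion stops.
Total rows emitted: 6.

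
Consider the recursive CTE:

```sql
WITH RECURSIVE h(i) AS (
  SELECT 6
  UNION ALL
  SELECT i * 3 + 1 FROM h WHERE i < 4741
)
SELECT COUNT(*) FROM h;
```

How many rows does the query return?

Base: i=6.
Iteration 1: 6 < 4741 holds -> i = 6 * 3 + 1 = 19.
Iteration 2: 19 < 4741 holds -> i = 19 * 3 + 1 = 58.
Iteration 3: 58 < 4741 holds -> i = 58 * 3 + 1 = 175.
Iteration 4: 175 < 4741 holds -> i = 175 * 3 + 1 = 526.
Iteration 5: 526 < 4741 holds -> i = 526 * 3 + 1 = 1579.
Iteration 6: 1579 < 4741 holds -> i = 1579 * 3 + 1 = 4738.
Iteration 7: 4738 < 4741 holds -> i = 4738 * 3 + 1 = 14215.
Iteration 8: 14215 < 4741 fails; recursion stops.
Total rows emitted: 8.

8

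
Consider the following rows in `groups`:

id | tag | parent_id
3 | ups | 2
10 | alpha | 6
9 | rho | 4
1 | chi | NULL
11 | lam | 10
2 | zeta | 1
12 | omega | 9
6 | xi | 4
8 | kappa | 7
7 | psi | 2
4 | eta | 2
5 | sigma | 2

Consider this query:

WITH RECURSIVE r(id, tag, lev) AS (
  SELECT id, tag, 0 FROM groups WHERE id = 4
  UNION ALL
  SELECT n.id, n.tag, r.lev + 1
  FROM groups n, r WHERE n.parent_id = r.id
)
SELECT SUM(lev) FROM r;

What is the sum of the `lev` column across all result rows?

9

Base: id=4 (eta) at lev 0.
Iteration 1: rows with parent_id in {4} -> xi (id 6, lev 1), rho (id 9, lev 1).
Iteration 2: rows with parent_id in {6,9} -> alpha (id 10, lev 2), omega (id 12, lev 2).
Iteration 3: rows with parent_id in {10,12} -> lam (id 11, lev 3).
Iteration 4: no rows with parent_id in {11}; recursion stops.
SUM(lev) = 0 + 1 + 1 + 2 + 2 + 3 = 9.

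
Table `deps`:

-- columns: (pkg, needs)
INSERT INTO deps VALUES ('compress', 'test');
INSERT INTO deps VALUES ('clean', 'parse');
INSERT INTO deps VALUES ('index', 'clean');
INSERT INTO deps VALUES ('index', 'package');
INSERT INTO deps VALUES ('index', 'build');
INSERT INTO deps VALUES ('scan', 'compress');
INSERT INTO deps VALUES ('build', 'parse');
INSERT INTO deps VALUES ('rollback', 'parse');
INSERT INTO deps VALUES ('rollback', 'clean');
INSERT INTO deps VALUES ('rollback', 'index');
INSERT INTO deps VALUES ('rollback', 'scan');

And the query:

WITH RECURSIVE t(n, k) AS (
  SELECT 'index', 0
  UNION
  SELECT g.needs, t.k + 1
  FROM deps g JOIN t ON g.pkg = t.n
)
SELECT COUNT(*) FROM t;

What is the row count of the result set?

Base: (index, k=0).
Iteration 1: edges from {index} -> (build, k=1), (clean, k=1), (package, k=1).
Iteration 2: edges from {build,clean,package} -> (parse, k=2). [UNION drops 1 duplicate row(s)]
Iteration 3: no outgoing edges from {parse}; recursion stops.
Total rows emitted: 5.

5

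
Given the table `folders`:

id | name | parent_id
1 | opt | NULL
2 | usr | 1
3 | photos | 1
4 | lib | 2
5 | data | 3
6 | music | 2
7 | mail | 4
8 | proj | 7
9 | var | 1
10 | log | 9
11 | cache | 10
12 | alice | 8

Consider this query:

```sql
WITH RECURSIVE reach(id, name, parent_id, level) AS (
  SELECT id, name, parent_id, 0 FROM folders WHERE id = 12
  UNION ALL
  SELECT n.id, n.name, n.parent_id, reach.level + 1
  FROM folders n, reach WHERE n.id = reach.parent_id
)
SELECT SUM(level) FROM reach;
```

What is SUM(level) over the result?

Base: id=12 (alice), parent_id=8, level 0.
Iteration 1: join on id=8 -> proj (id 8, parent_id=7, level 1).
Iteration 2: join on id=7 -> mail (id 7, parent_id=4, level 2).
Iteration 3: join on id=4 -> lib (id 4, parent_id=2, level 3).
Iteration 4: join on id=2 -> usr (id 2, parent_id=1, level 4).
Iteration 5: join on id=1 -> opt (id 1, parent_id=NULL, level 5).
Iteration 6: parent_id is NULL; no match; recursion stops.
SUM(level) = 0 + 1 + 2 + 3 + 4 + 5 = 15.

15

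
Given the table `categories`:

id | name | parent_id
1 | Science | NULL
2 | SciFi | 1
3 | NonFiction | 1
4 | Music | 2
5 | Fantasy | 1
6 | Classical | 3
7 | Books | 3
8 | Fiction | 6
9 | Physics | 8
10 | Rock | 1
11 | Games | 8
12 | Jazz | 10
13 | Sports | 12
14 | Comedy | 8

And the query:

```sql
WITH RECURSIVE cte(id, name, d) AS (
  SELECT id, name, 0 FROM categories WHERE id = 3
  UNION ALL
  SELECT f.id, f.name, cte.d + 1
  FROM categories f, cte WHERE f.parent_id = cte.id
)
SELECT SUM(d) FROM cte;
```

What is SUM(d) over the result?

Base: id=3 (NonFiction) at d 0.
Iteration 1: rows with parent_id in {3} -> Classical (id 6, d 1), Books (id 7, d 1).
Iteration 2: rows with parent_id in {6,7} -> Fiction (id 8, d 2).
Iteration 3: rows with parent_id in {8} -> Physics (id 9, d 3), Games (id 11, d 3), Comedy (id 14, d 3).
Iteration 4: no rows with parent_id in {9,11,14}; recursion stops.
SUM(d) = 0 + 1 + 1 + 2 + 3 + 3 + 3 = 13.

13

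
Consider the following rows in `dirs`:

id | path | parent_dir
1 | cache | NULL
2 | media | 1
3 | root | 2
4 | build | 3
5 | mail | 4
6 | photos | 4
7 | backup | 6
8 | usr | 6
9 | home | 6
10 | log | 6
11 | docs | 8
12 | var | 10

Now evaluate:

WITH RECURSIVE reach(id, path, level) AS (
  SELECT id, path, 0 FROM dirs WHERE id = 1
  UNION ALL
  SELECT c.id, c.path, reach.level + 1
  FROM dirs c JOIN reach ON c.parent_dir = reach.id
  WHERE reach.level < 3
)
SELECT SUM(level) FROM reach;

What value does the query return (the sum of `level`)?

Base: id=1 (cache) at level 0.
Iteration 1: rows with parent_dir in {1} -> media (id 2, level 1).
Iteration 2: rows with parent_dir in {2} -> root (id 3, level 2).
Iteration 3: rows with parent_dir in {3} -> build (id 4, level 3).
Iteration 4: level < 3 fails for all current rows; recursion stops.
SUM(level) = 0 + 1 + 2 + 3 = 6.

6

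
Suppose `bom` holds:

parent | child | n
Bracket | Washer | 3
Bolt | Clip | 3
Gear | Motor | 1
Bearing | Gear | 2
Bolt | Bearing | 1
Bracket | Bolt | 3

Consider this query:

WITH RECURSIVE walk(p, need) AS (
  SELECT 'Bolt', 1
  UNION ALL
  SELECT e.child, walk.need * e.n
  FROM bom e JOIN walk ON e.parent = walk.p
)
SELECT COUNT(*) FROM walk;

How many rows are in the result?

5

Base: (Bolt, need=1).
Iteration 1: components of {Bolt} -> Bearing = 1*1 = 1, Clip = 1*3 = 3.
Iteration 2: components of {Bearing,Clip} -> Gear = 1*2 = 2.
Iteration 3: components of {Gear} -> Motor = 2*1 = 2.
Iteration 4: no further components; recursion stops.
Total rows emitted: 5.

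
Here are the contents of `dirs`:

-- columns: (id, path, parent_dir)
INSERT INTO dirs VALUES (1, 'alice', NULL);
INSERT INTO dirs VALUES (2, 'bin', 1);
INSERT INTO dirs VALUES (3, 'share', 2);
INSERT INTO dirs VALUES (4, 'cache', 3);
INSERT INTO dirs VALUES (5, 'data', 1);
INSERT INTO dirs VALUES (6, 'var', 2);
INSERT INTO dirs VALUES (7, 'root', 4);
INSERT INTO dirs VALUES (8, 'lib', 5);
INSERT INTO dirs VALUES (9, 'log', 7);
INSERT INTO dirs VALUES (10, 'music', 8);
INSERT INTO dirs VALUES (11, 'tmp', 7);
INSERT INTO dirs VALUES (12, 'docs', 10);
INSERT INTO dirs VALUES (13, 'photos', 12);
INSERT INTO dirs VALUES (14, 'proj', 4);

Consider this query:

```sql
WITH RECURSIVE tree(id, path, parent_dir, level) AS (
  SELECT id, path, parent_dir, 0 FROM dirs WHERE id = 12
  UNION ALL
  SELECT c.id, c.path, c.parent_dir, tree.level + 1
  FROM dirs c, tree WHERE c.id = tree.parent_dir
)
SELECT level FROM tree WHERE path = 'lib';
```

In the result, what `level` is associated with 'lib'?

2

Base: id=12 (docs), parent_dir=10, level 0.
Iteration 1: join on id=10 -> music (id 10, parent_dir=8, level 1).
Iteration 2: join on id=8 -> lib (id 8, parent_dir=5, level 2).
Iteration 3: join on id=5 -> data (id 5, parent_dir=1, level 3).
Iteration 4: join on id=1 -> alice (id 1, parent_dir=NULL, level 4).
Iteration 5: parent_dir is NULL; no match; recursion stops.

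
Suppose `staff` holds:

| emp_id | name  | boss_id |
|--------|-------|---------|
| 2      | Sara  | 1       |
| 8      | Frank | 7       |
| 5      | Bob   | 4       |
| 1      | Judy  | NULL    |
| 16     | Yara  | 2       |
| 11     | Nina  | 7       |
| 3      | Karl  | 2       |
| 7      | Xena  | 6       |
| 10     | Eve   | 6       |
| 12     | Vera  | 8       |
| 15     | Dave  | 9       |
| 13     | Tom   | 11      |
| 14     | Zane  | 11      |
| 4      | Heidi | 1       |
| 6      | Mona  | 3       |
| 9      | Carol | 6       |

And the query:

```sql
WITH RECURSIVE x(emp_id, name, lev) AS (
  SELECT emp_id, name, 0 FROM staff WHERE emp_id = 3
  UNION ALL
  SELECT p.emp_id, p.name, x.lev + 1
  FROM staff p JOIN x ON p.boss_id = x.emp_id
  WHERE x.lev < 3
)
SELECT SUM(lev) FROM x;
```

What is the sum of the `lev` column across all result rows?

16

Base: emp_id=3 (Karl) at lev 0.
Iteration 1: rows with boss_id in {3} -> Mona (id 6, lev 1).
Iteration 2: rows with boss_id in {6} -> Xena (id 7, lev 2), Carol (id 9, lev 2), Eve (id 10, lev 2).
Iteration 3: rows with boss_id in {7,9,10} -> Frank (id 8, lev 3), Nina (id 11, lev 3), Dave (id 15, lev 3).
Iteration 4: lev < 3 fails for all current rows; recursion stops.
SUM(lev) = 0 + 1 + 2 + 2 + 2 + 3 + 3 + 3 = 16.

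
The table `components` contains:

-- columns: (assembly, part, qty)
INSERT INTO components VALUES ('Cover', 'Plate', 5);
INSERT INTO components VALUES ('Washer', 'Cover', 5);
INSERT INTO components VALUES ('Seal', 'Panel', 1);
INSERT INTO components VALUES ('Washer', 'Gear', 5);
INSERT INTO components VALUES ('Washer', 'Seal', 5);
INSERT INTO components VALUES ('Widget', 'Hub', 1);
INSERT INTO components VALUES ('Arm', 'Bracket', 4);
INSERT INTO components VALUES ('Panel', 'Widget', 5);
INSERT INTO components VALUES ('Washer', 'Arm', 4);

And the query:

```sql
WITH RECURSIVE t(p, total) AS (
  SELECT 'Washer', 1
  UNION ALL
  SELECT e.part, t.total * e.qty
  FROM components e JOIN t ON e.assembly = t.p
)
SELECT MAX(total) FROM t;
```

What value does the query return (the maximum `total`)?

Base: (Washer, total=1).
Iteration 1: components of {Washer} -> Arm = 1*4 = 4, Cover = 1*5 = 5, Gear = 1*5 = 5, Seal = 1*5 = 5.
Iteration 2: components of {Arm,Cover,Gear,Seal} -> Bracket = 4*4 = 16, Panel = 5*1 = 5, Plate = 5*5 = 25.
Iteration 3: components of {Bracket,Panel,Plate} -> Widget = 5*5 = 25.
Iteration 4: components of {Widget} -> Hub = 25*1 = 25.
Iteration 5: no further components; recursion stops.
total values: 1, 5, 5, 4, 5, 5, 25, 16, 25, 25; the maximum is 25.

25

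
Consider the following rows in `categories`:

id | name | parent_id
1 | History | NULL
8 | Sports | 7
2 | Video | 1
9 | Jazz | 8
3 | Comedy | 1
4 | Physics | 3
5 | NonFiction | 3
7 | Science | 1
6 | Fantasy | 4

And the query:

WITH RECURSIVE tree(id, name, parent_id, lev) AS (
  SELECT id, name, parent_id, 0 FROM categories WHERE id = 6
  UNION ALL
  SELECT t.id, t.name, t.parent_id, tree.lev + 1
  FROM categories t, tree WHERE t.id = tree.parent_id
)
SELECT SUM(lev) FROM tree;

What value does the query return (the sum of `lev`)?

6

Base: id=6 (Fantasy), parent_id=4, lev 0.
Iteration 1: join on id=4 -> Physics (id 4, parent_id=3, lev 1).
Iteration 2: join on id=3 -> Comedy (id 3, parent_id=1, lev 2).
Iteration 3: join on id=1 -> History (id 1, parent_id=NULL, lev 3).
Iteration 4: parent_id is NULL; no match; recursion stops.
SUM(lev) = 0 + 1 + 2 + 3 = 6.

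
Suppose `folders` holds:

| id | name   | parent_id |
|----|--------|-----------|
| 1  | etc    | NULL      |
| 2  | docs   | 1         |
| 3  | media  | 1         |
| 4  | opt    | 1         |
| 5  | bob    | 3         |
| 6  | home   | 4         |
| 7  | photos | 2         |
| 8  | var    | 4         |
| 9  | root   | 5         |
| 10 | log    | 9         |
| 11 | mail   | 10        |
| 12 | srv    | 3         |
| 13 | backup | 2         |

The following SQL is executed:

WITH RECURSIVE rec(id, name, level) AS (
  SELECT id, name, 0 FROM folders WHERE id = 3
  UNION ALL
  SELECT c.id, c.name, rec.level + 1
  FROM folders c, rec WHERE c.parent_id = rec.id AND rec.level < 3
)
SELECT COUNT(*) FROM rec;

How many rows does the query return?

5

Base: id=3 (media) at level 0.
Iteration 1: rows with parent_id in {3} -> bob (id 5, level 1), srv (id 12, level 1).
Iteration 2: rows with parent_id in {5,12} -> root (id 9, level 2).
Iteration 3: rows with parent_id in {9} -> log (id 10, level 3).
Iteration 4: level < 3 fails for all current rows; recursion stops.
Total rows emitted: 5.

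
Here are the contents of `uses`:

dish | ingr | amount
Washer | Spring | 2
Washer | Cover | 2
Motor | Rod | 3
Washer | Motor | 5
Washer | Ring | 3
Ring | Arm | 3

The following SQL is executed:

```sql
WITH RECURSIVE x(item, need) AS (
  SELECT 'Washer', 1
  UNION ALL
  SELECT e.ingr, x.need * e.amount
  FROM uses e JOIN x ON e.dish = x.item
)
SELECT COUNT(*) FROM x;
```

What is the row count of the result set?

7

Base: (Washer, need=1).
Iteration 1: components of {Washer} -> Cover = 1*2 = 2, Motor = 1*5 = 5, Ring = 1*3 = 3, Spring = 1*2 = 2.
Iteration 2: components of {Cover,Motor,Ring,Spring} -> Arm = 3*3 = 9, Rod = 5*3 = 15.
Iteration 3: no further components; recursion stops.
Total rows emitted: 7.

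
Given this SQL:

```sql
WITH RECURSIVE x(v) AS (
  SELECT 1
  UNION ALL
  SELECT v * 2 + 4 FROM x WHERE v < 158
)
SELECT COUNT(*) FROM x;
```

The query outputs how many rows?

Base: v=1.
Iteration 1: 1 < 158 holds -> v = 1 * 2 + 4 = 6.
Iteration 2: 6 < 158 holds -> v = 6 * 2 + 4 = 16.
Iteration 3: 16 < 158 holds -> v = 16 * 2 + 4 = 36.
Iteration 4: 36 < 158 holds -> v = 36 * 2 + 4 = 76.
Iteration 5: 76 < 158 holds -> v = 76 * 2 + 4 = 156.
Iteration 6: 156 < 158 holds -> v = 156 * 2 + 4 = 316.
Iteration 7: 316 < 158 fails; recursion stops.
Total rows emitted: 7.

7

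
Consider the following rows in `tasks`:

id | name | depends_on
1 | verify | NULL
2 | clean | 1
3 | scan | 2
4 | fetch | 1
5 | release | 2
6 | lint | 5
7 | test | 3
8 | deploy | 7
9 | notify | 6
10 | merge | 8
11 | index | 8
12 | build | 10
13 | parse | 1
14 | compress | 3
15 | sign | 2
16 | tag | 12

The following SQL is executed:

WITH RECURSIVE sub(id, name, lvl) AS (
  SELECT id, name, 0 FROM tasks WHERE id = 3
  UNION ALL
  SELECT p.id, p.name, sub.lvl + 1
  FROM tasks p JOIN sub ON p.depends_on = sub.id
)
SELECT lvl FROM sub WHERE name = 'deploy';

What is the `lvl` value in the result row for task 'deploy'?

Base: id=3 (scan) at lvl 0.
Iteration 1: rows with depends_on in {3} -> test (id 7, lvl 1), compress (id 14, lvl 1).
Iteration 2: rows with depends_on in {7,14} -> deploy (id 8, lvl 2).
Iteration 3: rows with depends_on in {8} -> merge (id 10, lvl 3), index (id 11, lvl 3).
Iteration 4: rows with depends_on in {10,11} -> build (id 12, lvl 4).
Iteration 5: rows with depends_on in {12} -> tag (id 16, lvl 5).
Iteration 6: no rows with depends_on in {16}; recursion stops.

2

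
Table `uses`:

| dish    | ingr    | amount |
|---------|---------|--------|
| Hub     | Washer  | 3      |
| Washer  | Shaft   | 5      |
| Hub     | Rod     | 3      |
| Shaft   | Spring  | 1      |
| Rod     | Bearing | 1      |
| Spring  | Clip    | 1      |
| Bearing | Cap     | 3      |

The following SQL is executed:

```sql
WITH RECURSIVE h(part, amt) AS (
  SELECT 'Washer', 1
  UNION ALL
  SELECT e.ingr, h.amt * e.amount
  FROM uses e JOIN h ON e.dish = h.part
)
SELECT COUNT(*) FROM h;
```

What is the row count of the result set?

Base: (Washer, amt=1).
Iteration 1: components of {Washer} -> Shaft = 1*5 = 5.
Iteration 2: components of {Shaft} -> Spring = 5*1 = 5.
Iteration 3: components of {Spring} -> Clip = 5*1 = 5.
Iteration 4: no further components; recursion stops.
Total rows emitted: 4.

4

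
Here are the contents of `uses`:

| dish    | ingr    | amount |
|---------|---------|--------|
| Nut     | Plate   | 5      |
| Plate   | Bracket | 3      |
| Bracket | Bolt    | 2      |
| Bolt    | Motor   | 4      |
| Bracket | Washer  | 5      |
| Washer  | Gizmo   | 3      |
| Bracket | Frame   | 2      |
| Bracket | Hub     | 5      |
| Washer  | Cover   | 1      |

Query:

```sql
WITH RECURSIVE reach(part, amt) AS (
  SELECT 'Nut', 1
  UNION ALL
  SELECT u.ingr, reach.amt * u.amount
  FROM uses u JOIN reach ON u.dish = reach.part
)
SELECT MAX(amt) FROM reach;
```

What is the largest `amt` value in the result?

Base: (Nut, amt=1).
Iteration 1: components of {Nut} -> Plate = 1*5 = 5.
Iteration 2: components of {Plate} -> Bracket = 5*3 = 15.
Iteration 3: components of {Bracket} -> Bolt = 15*2 = 30, Frame = 15*2 = 30, Hub = 15*5 = 75, Washer = 15*5 = 75.
Iteration 4: components of {Bolt,Frame,Hub,Washer} -> Cover = 75*1 = 75, Gizmo = 75*3 = 225, Motor = 30*4 = 120.
Iteration 5: no further components; recursion stops.
amt values: 1, 5, 15, 30, 75, 30, 75, 120, 225, 75; the maximum is 225.

225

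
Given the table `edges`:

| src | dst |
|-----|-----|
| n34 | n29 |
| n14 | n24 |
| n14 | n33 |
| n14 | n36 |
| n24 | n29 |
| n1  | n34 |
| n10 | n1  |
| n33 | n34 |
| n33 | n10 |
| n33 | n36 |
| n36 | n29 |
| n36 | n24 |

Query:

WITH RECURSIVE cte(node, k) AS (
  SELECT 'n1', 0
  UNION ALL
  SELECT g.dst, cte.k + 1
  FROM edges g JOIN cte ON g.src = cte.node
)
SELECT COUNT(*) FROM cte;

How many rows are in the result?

3

Base: (n1, k=0).
Iteration 1: edges from {n1} -> (n34, k=1).
Iteration 2: edges from {n34} -> (n29, k=2).
Iteration 3: no outgoing edges from {n29}; recursion stops.
Total rows emitted: 3.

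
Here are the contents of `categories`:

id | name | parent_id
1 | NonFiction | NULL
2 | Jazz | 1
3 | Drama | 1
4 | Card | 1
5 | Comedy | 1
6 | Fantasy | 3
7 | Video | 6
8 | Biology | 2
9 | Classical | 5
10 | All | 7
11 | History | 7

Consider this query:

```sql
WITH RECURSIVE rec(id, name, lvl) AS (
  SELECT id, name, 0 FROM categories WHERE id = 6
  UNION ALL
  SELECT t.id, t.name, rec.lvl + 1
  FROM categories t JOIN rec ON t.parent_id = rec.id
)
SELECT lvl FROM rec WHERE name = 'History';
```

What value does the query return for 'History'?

2

Base: id=6 (Fantasy) at lvl 0.
Iteration 1: rows with parent_id in {6} -> Video (id 7, lvl 1).
Iteration 2: rows with parent_id in {7} -> All (id 10, lvl 2), History (id 11, lvl 2).
Iteration 3: no rows with parent_id in {10,11}; recursion stops.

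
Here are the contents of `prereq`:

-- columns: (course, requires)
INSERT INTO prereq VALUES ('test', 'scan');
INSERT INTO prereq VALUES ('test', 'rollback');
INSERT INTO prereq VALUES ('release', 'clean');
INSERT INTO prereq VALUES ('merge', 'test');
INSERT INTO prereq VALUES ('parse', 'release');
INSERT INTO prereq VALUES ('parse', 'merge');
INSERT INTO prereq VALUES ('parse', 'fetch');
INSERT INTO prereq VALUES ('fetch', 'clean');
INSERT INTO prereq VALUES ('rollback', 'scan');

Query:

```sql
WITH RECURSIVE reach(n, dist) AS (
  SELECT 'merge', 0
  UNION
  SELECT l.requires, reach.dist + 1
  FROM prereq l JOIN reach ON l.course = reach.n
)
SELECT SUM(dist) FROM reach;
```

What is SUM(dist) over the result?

Base: (merge, dist=0).
Iteration 1: edges from {merge} -> (test, dist=1).
Iteration 2: edges from {test} -> (rollback, dist=2), (scan, dist=2).
Iteration 3: edges from {rollback,scan} -> (scan, dist=3).
Iteration 4: no outgoing edges from {scan}; recursion stops.
SUM(dist) = 0 + 1 + 2 + 2 + 3 = 8.

8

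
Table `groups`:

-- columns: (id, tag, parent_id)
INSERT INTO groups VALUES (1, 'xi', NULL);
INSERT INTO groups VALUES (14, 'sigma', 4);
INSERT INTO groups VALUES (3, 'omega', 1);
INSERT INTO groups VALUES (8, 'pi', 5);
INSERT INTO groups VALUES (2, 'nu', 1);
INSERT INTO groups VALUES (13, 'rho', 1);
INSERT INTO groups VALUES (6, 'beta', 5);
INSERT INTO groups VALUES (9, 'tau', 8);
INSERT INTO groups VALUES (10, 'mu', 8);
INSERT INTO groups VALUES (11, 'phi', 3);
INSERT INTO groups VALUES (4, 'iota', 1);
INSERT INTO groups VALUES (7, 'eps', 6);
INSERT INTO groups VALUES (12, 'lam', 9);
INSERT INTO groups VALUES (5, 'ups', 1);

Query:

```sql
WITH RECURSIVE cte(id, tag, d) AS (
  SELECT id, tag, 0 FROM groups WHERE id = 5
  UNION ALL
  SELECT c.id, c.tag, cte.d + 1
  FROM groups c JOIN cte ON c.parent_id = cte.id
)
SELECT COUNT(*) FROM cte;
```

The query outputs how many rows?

7

Base: id=5 (ups) at d 0.
Iteration 1: rows with parent_id in {5} -> beta (id 6, d 1), pi (id 8, d 1).
Iteration 2: rows with parent_id in {6,8} -> eps (id 7, d 2), tau (id 9, d 2), mu (id 10, d 2).
Iteration 3: rows with parent_id in {7,9,10} -> lam (id 12, d 3).
Iteration 4: no rows with parent_id in {12}; recursion stops.
Total rows emitted: 7.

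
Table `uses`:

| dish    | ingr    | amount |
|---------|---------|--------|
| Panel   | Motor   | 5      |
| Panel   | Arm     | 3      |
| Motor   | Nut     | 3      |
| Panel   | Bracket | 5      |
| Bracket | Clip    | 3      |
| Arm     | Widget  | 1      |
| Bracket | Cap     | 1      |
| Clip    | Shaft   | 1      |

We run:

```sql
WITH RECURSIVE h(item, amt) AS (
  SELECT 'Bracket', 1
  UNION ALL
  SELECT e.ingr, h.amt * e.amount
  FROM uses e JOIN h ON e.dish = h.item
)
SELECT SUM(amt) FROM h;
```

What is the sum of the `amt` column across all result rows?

Base: (Bracket, amt=1).
Iteration 1: components of {Bracket} -> Cap = 1*1 = 1, Clip = 1*3 = 3.
Iteration 2: components of {Cap,Clip} -> Shaft = 3*1 = 3.
Iteration 3: no further components; recursion stops.
SUM(amt) = 1 + 3 + 1 + 3 = 8.

8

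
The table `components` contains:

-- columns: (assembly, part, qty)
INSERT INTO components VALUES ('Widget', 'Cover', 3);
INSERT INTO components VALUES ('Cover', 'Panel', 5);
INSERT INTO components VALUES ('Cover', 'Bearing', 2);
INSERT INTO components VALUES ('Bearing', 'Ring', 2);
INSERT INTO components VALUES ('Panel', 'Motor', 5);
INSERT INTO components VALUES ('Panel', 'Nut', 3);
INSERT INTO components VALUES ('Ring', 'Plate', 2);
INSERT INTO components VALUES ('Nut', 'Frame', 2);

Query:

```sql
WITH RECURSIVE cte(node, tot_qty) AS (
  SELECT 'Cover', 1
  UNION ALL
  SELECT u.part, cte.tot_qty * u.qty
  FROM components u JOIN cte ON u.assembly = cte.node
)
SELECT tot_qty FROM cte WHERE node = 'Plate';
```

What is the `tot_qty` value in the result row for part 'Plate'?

8

Base: (Cover, tot_qty=1).
Iteration 1: components of {Cover} -> Bearing = 1*2 = 2, Panel = 1*5 = 5.
Iteration 2: components of {Bearing,Panel} -> Motor = 5*5 = 25, Nut = 5*3 = 15, Ring = 2*2 = 4.
Iteration 3: components of {Motor,Nut,Ring} -> Frame = 15*2 = 30, Plate = 4*2 = 8.
Iteration 4: no further components; recursion stops.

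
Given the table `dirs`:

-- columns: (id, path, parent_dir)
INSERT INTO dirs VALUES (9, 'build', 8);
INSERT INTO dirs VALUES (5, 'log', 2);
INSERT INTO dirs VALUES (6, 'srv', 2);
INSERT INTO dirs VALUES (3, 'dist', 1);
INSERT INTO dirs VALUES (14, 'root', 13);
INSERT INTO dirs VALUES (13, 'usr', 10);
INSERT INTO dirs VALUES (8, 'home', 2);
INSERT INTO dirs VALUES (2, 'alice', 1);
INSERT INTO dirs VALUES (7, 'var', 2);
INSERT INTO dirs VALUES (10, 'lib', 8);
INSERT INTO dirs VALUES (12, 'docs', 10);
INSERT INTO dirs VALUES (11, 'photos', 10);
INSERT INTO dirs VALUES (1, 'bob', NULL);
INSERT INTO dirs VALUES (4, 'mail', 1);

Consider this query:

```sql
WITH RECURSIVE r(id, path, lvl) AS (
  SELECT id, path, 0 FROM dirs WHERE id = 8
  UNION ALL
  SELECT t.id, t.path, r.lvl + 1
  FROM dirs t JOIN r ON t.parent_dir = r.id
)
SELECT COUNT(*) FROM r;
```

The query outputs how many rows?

7

Base: id=8 (home) at lvl 0.
Iteration 1: rows with parent_dir in {8} -> build (id 9, lvl 1), lib (id 10, lvl 1).
Iteration 2: rows with parent_dir in {9,10} -> photos (id 11, lvl 2), docs (id 12, lvl 2), usr (id 13, lvl 2).
Iteration 3: rows with parent_dir in {11,12,13} -> root (id 14, lvl 3).
Iteration 4: no rows with parent_dir in {14}; recursion stops.
Total rows emitted: 7.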